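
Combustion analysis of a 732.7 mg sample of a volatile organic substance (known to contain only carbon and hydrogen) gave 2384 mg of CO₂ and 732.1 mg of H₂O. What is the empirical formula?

C2H3

mol C = 2.384 g CO₂ ÷ 44.009 g/mol = 0.054171 mol
mol H = 2 × 0.7321 g H₂O ÷ 18.015 g/mol = 0.081277 mol
Divide by the smallest (0.054171 mol): C 1.000, H 1.500
Multiplying each by 2 gives whole numbers: C 2.00, H 3.00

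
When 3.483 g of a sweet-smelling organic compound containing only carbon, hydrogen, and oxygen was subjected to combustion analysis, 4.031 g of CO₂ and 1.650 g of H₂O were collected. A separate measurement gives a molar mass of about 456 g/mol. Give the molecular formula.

C12H24O18

mol C = 4.031 g CO₂ ÷ 44.009 g/mol = 0.091595 mol
mol H = 2 × 1.650 g H₂O ÷ 18.015 g/mol = 0.18318 mol
mass O = 3.483 − (1.1001 + 0.18465) = 2.1982 g → mol O = 2.1982 ÷ 15.999 = 0.13740 mol
Divide by the smallest (0.091595 mol): C 1.000, H 2.000, O 1.500
Multiplying each by 2 gives whole numbers: C 2.00, H 4.00, O 3.00
Empirical formula: C2H4O3
Empirical-formula mass = 76.05 g/mol; 456 ÷ 76.05 ≈ 6, so the molecular formula is C12H24O18.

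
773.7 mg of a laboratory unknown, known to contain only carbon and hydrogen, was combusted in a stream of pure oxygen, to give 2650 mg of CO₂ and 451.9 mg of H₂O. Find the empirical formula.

C6H5

mol C = 2.650 g CO₂ ÷ 44.009 g/mol = 0.060215 mol
mol H = 2 × 0.4519 g H₂O ÷ 18.015 g/mol = 0.050169 mol
Divide by the smallest (0.050169 mol): C 1.200, H 1.000
Multiplying each by 5 gives whole numbers: C 6.00, H 5.00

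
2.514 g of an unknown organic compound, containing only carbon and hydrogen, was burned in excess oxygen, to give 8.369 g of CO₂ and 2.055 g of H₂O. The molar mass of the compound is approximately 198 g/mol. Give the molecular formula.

C15H18

mol C = 8.369 g CO₂ ÷ 44.009 g/mol = 0.19017 mol
mol H = 2 × 2.055 g H₂O ÷ 18.015 g/mol = 0.22814 mol
Divide by the smallest (0.19017 mol): C 1.000, H 1.200
Multiplying each by 5 gives whole numbers: C 5.00, H 6.00
Empirical formula: C5H6
Empirical-formula mass = 66.10 g/mol; 198 ÷ 66.10 ≈ 3, so the molecular formula is C15H18.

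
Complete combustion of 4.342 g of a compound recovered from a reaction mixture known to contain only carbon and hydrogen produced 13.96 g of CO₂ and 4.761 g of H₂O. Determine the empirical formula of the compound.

C3H5

mol C = 13.96 g CO₂ ÷ 44.009 g/mol = 0.31721 mol
mol H = 2 × 4.761 g H₂O ÷ 18.015 g/mol = 0.52856 mol
Divide by the smallest (0.31721 mol): C 1.000, H 1.666
Multiplying each by 3 gives whole numbers: C 3.00, H 5.00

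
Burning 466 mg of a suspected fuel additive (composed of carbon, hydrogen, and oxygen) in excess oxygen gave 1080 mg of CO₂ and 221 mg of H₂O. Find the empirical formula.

mol C = 1.08 g CO₂ ÷ 44.009 g/mol = 0.02454 mol
mol H = 2 × 0.221 g H₂O ÷ 18.015 g/mol = 0.02454 mol
mass O = 0.466 − (0.2948 + 0.02473) = 0.1465 g → mol O = 0.1465 ÷ 15.999 = 0.009158 mol
Divide by the smallest (0.009158 mol): C 2.680, H 2.679, O 1.000
Multiplying each by 3 gives whole numbers: C 8.04, H 8.04, O 3.00

C8H8O3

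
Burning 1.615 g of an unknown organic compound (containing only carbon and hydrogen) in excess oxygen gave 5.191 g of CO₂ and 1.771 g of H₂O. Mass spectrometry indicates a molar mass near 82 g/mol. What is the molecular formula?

C6H10

mol C = 5.191 g CO₂ ÷ 44.009 g/mol = 0.11795 mol
mol H = 2 × 1.771 g H₂O ÷ 18.015 g/mol = 0.19661 mol
Divide by the smallest (0.11795 mol): C 1.000, H 1.667
Multiplying each by 3 gives whole numbers: C 3.00, H 5.00
Empirical formula: C3H5
Empirical-formula mass = 41.07 g/mol; 82 ÷ 41.07 ≈ 2, so the molecular formula is C6H10.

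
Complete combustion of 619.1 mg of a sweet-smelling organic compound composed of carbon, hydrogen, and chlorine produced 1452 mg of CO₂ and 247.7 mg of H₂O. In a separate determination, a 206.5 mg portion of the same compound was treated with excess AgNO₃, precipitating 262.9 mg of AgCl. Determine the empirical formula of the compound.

C6H5Cl

mol C = 1.452 g CO₂ ÷ 44.009 g/mol = 0.032993 mol
mol H = 2 × 0.2477 g H₂O ÷ 18.015 g/mol = 0.027499 mol
From the AgCl data: mol Cl per gram of compound = (0.2629 ÷ 143.318) ÷ 0.2065 = 0.0088832 mol/g, so in the 0.6191 g combustion sample mol Cl = 0.0054996 mol
Divide by the smallest (0.0054996 mol): C 5.999, H 5.000, Cl 1.000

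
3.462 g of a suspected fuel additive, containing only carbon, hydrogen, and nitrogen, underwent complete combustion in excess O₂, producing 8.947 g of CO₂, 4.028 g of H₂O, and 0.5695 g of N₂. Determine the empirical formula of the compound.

mol C = 8.947 g CO₂ ÷ 44.009 g/mol = 0.20330 mol
mol H = 2 × 4.028 g H₂O ÷ 18.015 g/mol = 0.44718 mol
mol N = 2 × 0.5695 g N₂ ÷ 28.014 g/mol = 0.040658 mol
Divide by the smallest (0.040658 mol): C 5.000, H 10.999, N 1.000

C5H11N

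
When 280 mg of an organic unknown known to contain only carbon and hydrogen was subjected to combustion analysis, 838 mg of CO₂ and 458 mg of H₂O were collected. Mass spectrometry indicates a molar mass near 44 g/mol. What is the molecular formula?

C3H8

mol C = 0.838 g CO₂ ÷ 44.009 g/mol = 0.01904 mol
mol H = 2 × 0.458 g H₂O ÷ 18.015 g/mol = 0.05085 mol
Divide by the smallest (0.01904 mol): C 1.000, H 2.670
Multiplying each by 3 gives whole numbers: C 3.00, H 8.01
Empirical formula: C3H8
Empirical-formula mass = 44.10 g/mol; 44 ÷ 44.10 ≈ 1, so the molecular formula is C3H8.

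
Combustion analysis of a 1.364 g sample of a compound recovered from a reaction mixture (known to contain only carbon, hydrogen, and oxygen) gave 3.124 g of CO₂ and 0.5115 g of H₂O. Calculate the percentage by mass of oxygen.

33.30%

mol C = 3.124 g CO₂ ÷ 44.009 g/mol = 0.070985 mol
mol H = 2 × 0.5115 g H₂O ÷ 18.015 g/mol = 0.056786 mol
mass O = 1.364 − (0.85261 + 0.057240) = 0.45415 g → mol O = 0.45415 ÷ 15.999 = 0.028386 mol
mass % O = 0.45415 g ÷ 1.364 g × 100%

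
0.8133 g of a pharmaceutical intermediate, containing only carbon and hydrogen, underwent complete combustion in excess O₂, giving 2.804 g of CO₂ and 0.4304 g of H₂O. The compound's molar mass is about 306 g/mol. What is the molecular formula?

C24H18

mol C = 2.804 g CO₂ ÷ 44.009 g/mol = 0.063714 mol
mol H = 2 × 0.4304 g H₂O ÷ 18.015 g/mol = 0.047782 mol
Divide by the smallest (0.047782 mol): C 1.333, H 1.000
Multiplying each by 3 gives whole numbers: C 4.00, H 3.00
Empirical formula: C4H3
Empirical-formula mass = 51.07 g/mol; 306 ÷ 51.07 ≈ 6, so the molecular formula is C24H18.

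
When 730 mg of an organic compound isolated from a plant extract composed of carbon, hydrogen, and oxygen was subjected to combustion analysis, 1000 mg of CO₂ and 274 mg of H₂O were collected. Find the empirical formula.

C6H8O7

mol C = 1.00 g CO₂ ÷ 44.009 g/mol = 0.02272 mol
mol H = 2 × 0.274 g H₂O ÷ 18.015 g/mol = 0.03042 mol
mass O = 0.730 − (0.2729 + 0.03066) = 0.4264 g → mol O = 0.4264 ÷ 15.999 = 0.02665 mol
Divide by the smallest (0.02272 mol): C 1.000, H 1.339, O 1.173
Multiplying each by 6 gives whole numbers: C 6.00, H 8.03, O 7.04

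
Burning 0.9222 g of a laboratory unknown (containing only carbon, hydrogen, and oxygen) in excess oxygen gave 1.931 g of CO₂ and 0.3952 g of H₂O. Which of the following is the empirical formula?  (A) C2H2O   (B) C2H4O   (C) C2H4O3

(A) C2H2O

mol C = 1.931 g CO₂ ÷ 44.009 g/mol = 0.043877 mol
mol H = 2 × 0.3952 g H₂O ÷ 18.015 g/mol = 0.043875 mol
mass O = 0.9222 − (0.52701 + 0.044226) = 0.35096 g → mol O = 0.35096 ÷ 15.999 = 0.021937 mol
Divide by the smallest (0.021937 mol): C 2.000, H 2.000, O 1.000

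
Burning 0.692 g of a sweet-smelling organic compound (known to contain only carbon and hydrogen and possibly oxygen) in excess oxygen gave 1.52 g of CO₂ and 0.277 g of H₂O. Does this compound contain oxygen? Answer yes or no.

yes

mol C = 1.52 g CO₂ ÷ 44.009 g/mol = 0.03454 mol
mol H = 2 × 0.277 g H₂O ÷ 18.015 g/mol = 0.03075 mol
C and H account for only 0.4458 g of the 0.692 g sample; the remaining 0.2462 g must be oxygen.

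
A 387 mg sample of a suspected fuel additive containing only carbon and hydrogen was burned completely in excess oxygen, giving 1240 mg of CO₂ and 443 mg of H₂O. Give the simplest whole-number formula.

C4H7

mol C = 1.24 g CO₂ ÷ 44.009 g/mol = 0.02818 mol
mol H = 2 × 0.443 g H₂O ÷ 18.015 g/mol = 0.04918 mol
Divide by the smallest (0.02818 mol): C 1.000, H 1.745
Multiplying each by 4 gives whole numbers: C 4.00, H 6.98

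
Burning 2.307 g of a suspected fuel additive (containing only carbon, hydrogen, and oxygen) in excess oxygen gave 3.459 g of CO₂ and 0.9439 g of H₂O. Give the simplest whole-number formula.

mol C = 3.459 g CO₂ ÷ 44.009 g/mol = 0.078598 mol
mol H = 2 × 0.9439 g H₂O ÷ 18.015 g/mol = 0.10479 mol
mass O = 2.307 − (0.94404 + 0.10563) = 1.2573 g → mol O = 1.2573 ÷ 15.999 = 0.078588 mol
Divide by the smallest (0.078588 mol): C 1.000, H 1.333, O 1.000
Multiplying each by 3 gives whole numbers: C 3.00, H 4.00, O 3.00

C3H4O3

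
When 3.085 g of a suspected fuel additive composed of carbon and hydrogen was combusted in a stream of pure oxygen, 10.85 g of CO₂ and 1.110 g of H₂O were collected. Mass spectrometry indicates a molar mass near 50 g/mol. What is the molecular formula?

mol C = 10.85 g CO₂ ÷ 44.009 g/mol = 0.24654 mol
mol H = 2 × 1.110 g H₂O ÷ 18.015 g/mol = 0.12323 mol
Divide by the smallest (0.12323 mol): C 2.001, H 1.000
Empirical formula: C2H
Empirical-formula mass = 25.03 g/mol; 50 ÷ 25.03 ≈ 2, so the molecular formula is C4H2.

C4H2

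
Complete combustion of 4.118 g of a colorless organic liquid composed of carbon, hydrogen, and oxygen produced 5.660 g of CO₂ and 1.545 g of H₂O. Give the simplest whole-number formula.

mol C = 5.660 g CO₂ ÷ 44.009 g/mol = 0.12861 mol
mol H = 2 × 1.545 g H₂O ÷ 18.015 g/mol = 0.17152 mol
mass O = 4.118 − (1.5447 + 0.17290) = 2.4004 g → mol O = 2.4004 ÷ 15.999 = 0.15003 mol
Divide by the smallest (0.12861 mol): C 1.000, H 1.334, O 1.167
Multiplying each by 6 gives whole numbers: C 6.00, H 8.00, O 7.00

C6H8O7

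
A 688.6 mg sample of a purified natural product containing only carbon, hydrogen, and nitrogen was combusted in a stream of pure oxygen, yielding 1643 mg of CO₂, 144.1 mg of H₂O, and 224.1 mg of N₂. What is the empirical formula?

C7H3N3

mol C = 1.643 g CO₂ ÷ 44.009 g/mol = 0.037333 mol
mol H = 2 × 0.1441 g H₂O ÷ 18.015 g/mol = 0.015998 mol
mol N = 2 × 0.2241 g N₂ ÷ 28.014 g/mol = 0.015999 mol
Divide by the smallest (0.015998 mol): C 2.334, H 1.000, N 1.000
Multiplying each by 3 gives whole numbers: C 7.00, H 3.00, N 3.00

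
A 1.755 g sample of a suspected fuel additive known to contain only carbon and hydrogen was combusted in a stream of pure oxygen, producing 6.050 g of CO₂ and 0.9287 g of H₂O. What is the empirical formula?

mol C = 6.050 g CO₂ ÷ 44.009 g/mol = 0.13747 mol
mol H = 2 × 0.9287 g H₂O ÷ 18.015 g/mol = 0.10310 mol
Divide by the smallest (0.10310 mol): C 1.333, H 1.000
Multiplying each by 3 gives whole numbers: C 4.00, H 3.00

C4H3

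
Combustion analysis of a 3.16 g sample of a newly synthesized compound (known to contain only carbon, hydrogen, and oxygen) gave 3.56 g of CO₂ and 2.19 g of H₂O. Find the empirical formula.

mol C = 3.56 g CO₂ ÷ 44.009 g/mol = 0.08089 mol
mol H = 2 × 2.19 g H₂O ÷ 18.015 g/mol = 0.2431 mol
mass O = 3.16 − (0.9716 + 0.2451) = 1.943 g → mol O = 1.943 ÷ 15.999 = 0.1215 mol
Divide by the smallest (0.08089 mol): C 1.000, H 3.006, O 1.502
Multiplying each by 2 gives whole numbers: C 2.00, H 6.01, O 3.00

C2H6O3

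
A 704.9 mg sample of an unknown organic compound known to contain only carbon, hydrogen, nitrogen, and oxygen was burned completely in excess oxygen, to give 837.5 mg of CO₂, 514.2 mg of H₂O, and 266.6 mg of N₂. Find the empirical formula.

C2H6N2O

mol C = 0.8375 g CO₂ ÷ 44.009 g/mol = 0.019030 mol
mol H = 2 × 0.5142 g H₂O ÷ 18.015 g/mol = 0.057086 mol
mol N = 2 × 0.2666 g N₂ ÷ 28.014 g/mol = 0.019033 mol
mass O = 0.7049 − (0.22857 + 0.057542 + 0.26660) = 0.15219 g → mol O = 0.15219 ÷ 15.999 = 0.0095122 mol
Divide by the smallest (0.0095122 mol): C 2.001, H 6.001, N 2.001, O 1.000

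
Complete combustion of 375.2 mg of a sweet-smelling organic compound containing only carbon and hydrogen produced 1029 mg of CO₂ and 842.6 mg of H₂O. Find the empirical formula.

mol C = 1.029 g CO₂ ÷ 44.009 g/mol = 0.023382 mol
mol H = 2 × 0.8426 g H₂O ÷ 18.015 g/mol = 0.093544 mol
Divide by the smallest (0.023382 mol): C 1.000, H 4.001

CH4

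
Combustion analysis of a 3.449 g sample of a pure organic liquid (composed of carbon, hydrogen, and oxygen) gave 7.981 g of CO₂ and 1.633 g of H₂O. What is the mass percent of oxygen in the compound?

mol C = 7.981 g CO₂ ÷ 44.009 g/mol = 0.18135 mol
mol H = 2 × 1.633 g H₂O ÷ 18.015 g/mol = 0.18129 mol
mass O = 3.449 − (2.1782 + 0.18274) = 1.0881 g → mol O = 1.0881 ÷ 15.999 = 0.068009 mol
mass % O = 1.0881 g ÷ 3.449 g × 100%

31.55%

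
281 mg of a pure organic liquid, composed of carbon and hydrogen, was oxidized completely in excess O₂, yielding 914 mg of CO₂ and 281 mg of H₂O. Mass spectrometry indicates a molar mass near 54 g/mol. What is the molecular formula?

C4H6

mol C = 0.914 g CO₂ ÷ 44.009 g/mol = 0.02077 mol
mol H = 2 × 0.281 g H₂O ÷ 18.015 g/mol = 0.03120 mol
Divide by the smallest (0.02077 mol): C 1.000, H 1.502
Multiplying each by 2 gives whole numbers: C 2.00, H 3.00
Empirical formula: C2H3
Empirical-formula mass = 27.05 g/mol; 54 ÷ 27.05 ≈ 2, so the molecular formula is C4H6.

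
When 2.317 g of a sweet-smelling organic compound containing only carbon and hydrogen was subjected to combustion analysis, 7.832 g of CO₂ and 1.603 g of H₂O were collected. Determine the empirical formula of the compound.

CH

mol C = 7.832 g CO₂ ÷ 44.009 g/mol = 0.17796 mol
mol H = 2 × 1.603 g H₂O ÷ 18.015 g/mol = 0.17796 mol
Divide by the smallest (0.17796 mol): C 1.000, H 1.000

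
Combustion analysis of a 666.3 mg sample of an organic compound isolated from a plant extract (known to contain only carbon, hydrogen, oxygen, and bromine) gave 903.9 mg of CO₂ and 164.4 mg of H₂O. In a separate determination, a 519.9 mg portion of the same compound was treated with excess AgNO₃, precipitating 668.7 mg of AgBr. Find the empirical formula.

mol C = 0.9039 g CO₂ ÷ 44.009 g/mol = 0.020539 mol
mol H = 2 × 0.1644 g H₂O ÷ 18.015 g/mol = 0.018251 mol
From the AgBr data: mol Br per gram of compound = (0.6687 ÷ 187.772) ÷ 0.5199 = 0.0068498 mol/g, so in the 0.6663 g combustion sample mol Br = 0.0045641 mol
mass O = 0.6663 − (0.24669 + 0.018397 + 0.36469) = 0.036523 g → mol O = 0.036523 ÷ 15.999 = 0.0022828 mol
Divide by the smallest (0.0022828 mol): C 8.997, H 7.995, Br 1.999, O 1.000

C9H8Br2O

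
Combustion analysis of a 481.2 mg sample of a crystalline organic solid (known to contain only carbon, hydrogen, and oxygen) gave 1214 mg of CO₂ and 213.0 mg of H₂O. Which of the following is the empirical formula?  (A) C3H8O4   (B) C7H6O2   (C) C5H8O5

mol C = 1.214 g CO₂ ÷ 44.009 g/mol = 0.027585 mol
mol H = 2 × 0.2130 g H₂O ÷ 18.015 g/mol = 0.023647 mol
mass O = 0.4812 − (0.33133 + 0.023836) = 0.12604 g → mol O = 0.12604 ÷ 15.999 = 0.0078778 mol
Divide by the smallest (0.0078778 mol): C 3.502, H 3.002, O 1.000
Multiplying each by 2 gives whole numbers: C 7.00, H 6.00, O 2.00

(B) C7H6O2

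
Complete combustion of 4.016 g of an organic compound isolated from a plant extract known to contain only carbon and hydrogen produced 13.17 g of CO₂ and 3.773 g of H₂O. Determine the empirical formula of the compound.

C5H7

mol C = 13.17 g CO₂ ÷ 44.009 g/mol = 0.29926 mol
mol H = 2 × 3.773 g H₂O ÷ 18.015 g/mol = 0.41887 mol
Divide by the smallest (0.29926 mol): C 1.000, H 1.400
Multiplying each by 5 gives whole numbers: C 5.00, H 7.00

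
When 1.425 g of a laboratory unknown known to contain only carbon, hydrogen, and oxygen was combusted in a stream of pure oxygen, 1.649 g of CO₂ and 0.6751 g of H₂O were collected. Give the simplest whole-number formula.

mol C = 1.649 g CO₂ ÷ 44.009 g/mol = 0.037470 mol
mol H = 2 × 0.6751 g H₂O ÷ 18.015 g/mol = 0.074949 mol
mass O = 1.425 − (0.45005 + 0.075548) = 0.89940 g → mol O = 0.89940 ÷ 15.999 = 0.056216 mol
Divide by the smallest (0.037470 mol): C 1.000, H 2.000, O 1.500
Multiplying each by 2 gives whole numbers: C 2.00, H 4.00, O 3.00

C2H4O3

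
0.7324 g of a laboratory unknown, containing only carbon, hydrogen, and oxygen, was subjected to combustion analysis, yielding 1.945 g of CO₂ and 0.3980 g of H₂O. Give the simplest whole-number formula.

C9H9O2

mol C = 1.945 g CO₂ ÷ 44.009 g/mol = 0.044196 mol
mol H = 2 × 0.3980 g H₂O ÷ 18.015 g/mol = 0.044185 mol
mass O = 0.7324 − (0.53083 + 0.044539) = 0.15703 g → mol O = 0.15703 ÷ 15.999 = 0.0098149 mol
Divide by the smallest (0.0098149 mol): C 4.503, H 4.502, O 1.000
Multiplying each by 2 gives whole numbers: C 9.01, H 9.00, O 2.00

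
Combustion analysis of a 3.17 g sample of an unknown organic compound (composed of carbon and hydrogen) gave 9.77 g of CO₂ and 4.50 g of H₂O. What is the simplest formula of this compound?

C4H9

mol C = 9.77 g CO₂ ÷ 44.009 g/mol = 0.2220 mol
mol H = 2 × 4.50 g H₂O ÷ 18.015 g/mol = 0.4996 mol
Divide by the smallest (0.2220 mol): C 1.000, H 2.250
Multiplying each by 4 gives whole numbers: C 4.00, H 9.00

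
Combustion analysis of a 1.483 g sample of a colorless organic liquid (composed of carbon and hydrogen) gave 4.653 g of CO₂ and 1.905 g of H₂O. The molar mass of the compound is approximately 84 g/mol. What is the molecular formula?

C6H12

mol C = 4.653 g CO₂ ÷ 44.009 g/mol = 0.10573 mol
mol H = 2 × 1.905 g H₂O ÷ 18.015 g/mol = 0.21149 mol
Divide by the smallest (0.10573 mol): C 1.000, H 2.000
Empirical formula: CH2
Empirical-formula mass = 14.03 g/mol; 84 ÷ 14.03 ≈ 6, so the molecular formula is C6H12.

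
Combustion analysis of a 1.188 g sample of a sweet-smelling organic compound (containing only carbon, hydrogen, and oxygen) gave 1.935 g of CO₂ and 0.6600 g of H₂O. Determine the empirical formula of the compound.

mol C = 1.935 g CO₂ ÷ 44.009 g/mol = 0.043968 mol
mol H = 2 × 0.6600 g H₂O ÷ 18.015 g/mol = 0.073272 mol
mass O = 1.188 − (0.52810 + 0.073858) = 0.58604 g → mol O = 0.58604 ÷ 15.999 = 0.036630 mol
Divide by the smallest (0.036630 mol): C 1.200, H 2.000, O 1.000
Multiplying each by 5 gives whole numbers: C 6.00, H 10.00, O 5.00

C6H10O5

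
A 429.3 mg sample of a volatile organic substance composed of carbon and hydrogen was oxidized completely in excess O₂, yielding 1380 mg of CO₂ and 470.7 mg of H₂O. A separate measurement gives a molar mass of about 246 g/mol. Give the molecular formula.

mol C = 1.380 g CO₂ ÷ 44.009 g/mol = 0.031357 mol
mol H = 2 × 0.4707 g H₂O ÷ 18.015 g/mol = 0.052256 mol
Divide by the smallest (0.031357 mol): C 1.000, H 1.666
Multiplying each by 3 gives whole numbers: C 3.00, H 5.00
Empirical formula: C3H5
Empirical-formula mass = 41.07 g/mol; 246 ÷ 41.07 ≈ 6, so the molecular formula is C18H30.

C18H30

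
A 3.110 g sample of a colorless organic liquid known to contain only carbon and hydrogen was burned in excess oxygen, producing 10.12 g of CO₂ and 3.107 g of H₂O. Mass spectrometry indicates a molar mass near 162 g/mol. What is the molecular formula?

mol C = 10.12 g CO₂ ÷ 44.009 g/mol = 0.22995 mol
mol H = 2 × 3.107 g H₂O ÷ 18.015 g/mol = 0.34493 mol
Divide by the smallest (0.22995 mol): C 1.000, H 1.500
Multiplying each by 2 gives whole numbers: C 2.00, H 3.00
Empirical formula: C2H3
Empirical-formula mass = 27.05 g/mol; 162 ÷ 27.05 ≈ 6, so the molecular formula is C12H18.

C12H18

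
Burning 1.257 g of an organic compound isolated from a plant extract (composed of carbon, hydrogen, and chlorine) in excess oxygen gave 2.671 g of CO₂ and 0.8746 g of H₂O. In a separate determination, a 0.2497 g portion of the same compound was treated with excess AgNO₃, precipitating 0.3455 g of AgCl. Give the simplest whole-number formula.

C5H8Cl

mol C = 2.671 g CO₂ ÷ 44.009 g/mol = 0.060692 mol
mol H = 2 × 0.8746 g H₂O ÷ 18.015 g/mol = 0.097097 mol
From the AgCl data: mol Cl per gram of compound = (0.3455 ÷ 143.318) ÷ 0.2497 = 0.0096545 mol/g, so in the 1.257 g combustion sample mol Cl = 0.012136 mol
Divide by the smallest (0.012136 mol): C 5.001, H 8.001, Cl 1.000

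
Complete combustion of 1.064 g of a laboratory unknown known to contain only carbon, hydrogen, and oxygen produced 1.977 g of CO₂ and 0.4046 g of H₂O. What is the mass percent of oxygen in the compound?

mol C = 1.977 g CO₂ ÷ 44.009 g/mol = 0.044923 mol
mol H = 2 × 0.4046 g H₂O ÷ 18.015 g/mol = 0.044918 mol
mass O = 1.064 − (0.53957 + 0.045277) = 0.47916 g → mol O = 0.47916 ÷ 15.999 = 0.029949 mol
mass % O = 0.47916 g ÷ 1.064 g × 100%

45.03%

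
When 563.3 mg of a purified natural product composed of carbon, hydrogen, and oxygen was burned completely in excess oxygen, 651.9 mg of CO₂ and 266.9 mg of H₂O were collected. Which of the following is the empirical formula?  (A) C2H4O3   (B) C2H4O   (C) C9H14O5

(A) C2H4O3

mol C = 0.6519 g CO₂ ÷ 44.009 g/mol = 0.014813 mol
mol H = 2 × 0.2669 g H₂O ÷ 18.015 g/mol = 0.029631 mol
mass O = 0.5633 − (0.17792 + 0.029868) = 0.35551 g → mol O = 0.35551 ÷ 15.999 = 0.022221 mol
Divide by the smallest (0.014813 mol): C 1.000, H 2.000, O 1.500
Multiplying each by 2 gives whole numbers: C 2.00, H 4.00, O 3.00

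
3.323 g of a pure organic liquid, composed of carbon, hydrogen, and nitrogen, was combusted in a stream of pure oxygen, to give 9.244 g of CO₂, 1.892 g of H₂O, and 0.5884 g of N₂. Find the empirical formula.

C5H5N

mol C = 9.244 g CO₂ ÷ 44.009 g/mol = 0.21005 mol
mol H = 2 × 1.892 g H₂O ÷ 18.015 g/mol = 0.21005 mol
mol N = 2 × 0.5884 g N₂ ÷ 28.014 g/mol = 0.042008 mol
Divide by the smallest (0.042008 mol): C 5.000, H 5.000, N 1.000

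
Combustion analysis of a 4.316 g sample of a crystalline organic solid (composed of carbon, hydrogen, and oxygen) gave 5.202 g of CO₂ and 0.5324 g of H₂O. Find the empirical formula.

mol C = 5.202 g CO₂ ÷ 44.009 g/mol = 0.11820 mol
mol H = 2 × 0.5324 g H₂O ÷ 18.015 g/mol = 0.059106 mol
mass O = 4.316 − (1.4197 + 0.059579) = 2.8367 g → mol O = 2.8367 ÷ 15.999 = 0.17730 mol
Divide by the smallest (0.059106 mol): C 2.000, H 1.000, O 3.000

C2HO3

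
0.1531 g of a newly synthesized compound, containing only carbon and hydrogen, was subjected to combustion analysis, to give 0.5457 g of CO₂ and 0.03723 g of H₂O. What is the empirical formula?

C3H

mol C = 0.5457 g CO₂ ÷ 44.009 g/mol = 0.012400 mol
mol H = 2 × 0.03723 g H₂O ÷ 18.015 g/mol = 0.0041332 mol
Divide by the smallest (0.0041332 mol): C 3.000, H 1.000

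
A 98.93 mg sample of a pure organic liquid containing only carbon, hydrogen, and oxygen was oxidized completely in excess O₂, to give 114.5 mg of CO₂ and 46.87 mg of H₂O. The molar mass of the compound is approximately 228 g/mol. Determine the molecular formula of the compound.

C6H12O9

mol C = 0.1145 g CO₂ ÷ 44.009 g/mol = 0.0026017 mol
mol H = 2 × 0.04687 g H₂O ÷ 18.015 g/mol = 0.0052034 mol
mass O = 0.09893 − (0.031250 + 0.0052451) = 0.062435 g → mol O = 0.062435 ÷ 15.999 = 0.0039025 mol
Divide by the smallest (0.0026017 mol): C 1.000, H 2.000, O 1.500
Multiplying each by 2 gives whole numbers: C 2.00, H 4.00, O 3.00
Empirical formula: C2H4O3
Empirical-formula mass = 76.05 g/mol; 228 ÷ 76.05 ≈ 3, so the molecular formula is C6H12O9.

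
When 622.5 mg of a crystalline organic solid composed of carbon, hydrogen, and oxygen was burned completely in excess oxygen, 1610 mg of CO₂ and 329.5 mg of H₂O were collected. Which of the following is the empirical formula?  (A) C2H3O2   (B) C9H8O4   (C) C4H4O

mol C = 1.610 g CO₂ ÷ 44.009 g/mol = 0.036583 mol
mol H = 2 × 0.3295 g H₂O ÷ 18.015 g/mol = 0.036581 mol
mass O = 0.6225 − (0.43940 + 0.036873) = 0.14622 g → mol O = 0.14622 ÷ 15.999 = 0.0091395 mol
Divide by the smallest (0.0091395 mol): C 4.003, H 4.002, O 1.000

(C) C4H4O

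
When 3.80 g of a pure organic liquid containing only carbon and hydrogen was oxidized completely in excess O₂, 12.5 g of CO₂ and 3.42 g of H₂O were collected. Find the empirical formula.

mol C = 12.5 g CO₂ ÷ 44.009 g/mol = 0.2840 mol
mol H = 2 × 3.42 g H₂O ÷ 18.015 g/mol = 0.3797 mol
Divide by the smallest (0.2840 mol): C 1.000, H 1.337
Multiplying each by 3 gives whole numbers: C 3.00, H 4.01

C3H4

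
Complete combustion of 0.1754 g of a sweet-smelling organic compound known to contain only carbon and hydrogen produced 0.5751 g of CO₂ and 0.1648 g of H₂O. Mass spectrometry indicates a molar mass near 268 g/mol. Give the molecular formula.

C20H28

mol C = 0.5751 g CO₂ ÷ 44.009 g/mol = 0.013068 mol
mol H = 2 × 0.1648 g H₂O ÷ 18.015 g/mol = 0.018296 mol
Divide by the smallest (0.013068 mol): C 1.000, H 1.400
Multiplying each by 5 gives whole numbers: C 5.00, H 7.00
Empirical formula: C5H7
Empirical-formula mass = 67.11 g/mol; 268 ÷ 67.11 ≈ 4, so the molecular formula is C20H28.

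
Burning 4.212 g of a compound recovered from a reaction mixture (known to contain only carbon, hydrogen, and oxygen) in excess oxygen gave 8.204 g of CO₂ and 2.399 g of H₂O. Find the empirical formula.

mol C = 8.204 g CO₂ ÷ 44.009 g/mol = 0.18642 mol
mol H = 2 × 2.399 g H₂O ÷ 18.015 g/mol = 0.26633 mol
mass O = 4.212 − (2.2390 + 0.26846) = 1.7045 g → mol O = 1.7045 ÷ 15.999 = 0.10654 mol
Divide by the smallest (0.10654 mol): C 1.750, H 2.500, O 1.000
Multiplying each by 4 gives whole numbers: C 7.00, H 10.00, O 4.00

C7H10O4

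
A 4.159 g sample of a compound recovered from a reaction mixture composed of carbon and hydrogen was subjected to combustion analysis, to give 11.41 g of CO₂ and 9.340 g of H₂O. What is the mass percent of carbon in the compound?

mol C = 11.41 g CO₂ ÷ 44.009 g/mol = 0.25927 mol
mol H = 2 × 9.340 g H₂O ÷ 18.015 g/mol = 1.0369 mol
mass % C = 3.1140 g ÷ 4.159 g × 100%

74.87%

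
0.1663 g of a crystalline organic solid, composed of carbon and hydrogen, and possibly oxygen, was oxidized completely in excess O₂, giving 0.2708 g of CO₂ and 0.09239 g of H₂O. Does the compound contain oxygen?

yes

mol C = 0.2708 g CO₂ ÷ 44.009 g/mol = 0.0061533 mol
mol H = 2 × 0.09239 g H₂O ÷ 18.015 g/mol = 0.010257 mol
C and H account for only 0.084246 g of the 0.1663 g sample; the remaining 0.082054 g must be oxygen.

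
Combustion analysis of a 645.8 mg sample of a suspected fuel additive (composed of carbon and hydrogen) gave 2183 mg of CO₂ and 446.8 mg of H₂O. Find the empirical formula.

mol C = 2.183 g CO₂ ÷ 44.009 g/mol = 0.049603 mol
mol H = 2 × 0.4468 g H₂O ÷ 18.015 g/mol = 0.049603 mol
Divide by the smallest (0.049603 mol): C 1.000, H 1.000

CH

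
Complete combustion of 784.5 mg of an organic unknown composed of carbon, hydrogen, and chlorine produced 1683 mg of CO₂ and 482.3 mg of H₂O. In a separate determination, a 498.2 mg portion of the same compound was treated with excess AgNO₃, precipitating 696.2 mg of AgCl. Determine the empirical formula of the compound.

mol C = 1.683 g CO₂ ÷ 44.009 g/mol = 0.038242 mol
mol H = 2 × 0.4823 g H₂O ÷ 18.015 g/mol = 0.053544 mol
From the AgCl data: mol Cl per gram of compound = (0.6962 ÷ 143.318) ÷ 0.4982 = 0.0097506 mol/g, so in the 0.7845 g combustion sample mol Cl = 0.0076493 mol
Divide by the smallest (0.0076493 mol): C 4.999, H 7.000, Cl 1.000

C5H7Cl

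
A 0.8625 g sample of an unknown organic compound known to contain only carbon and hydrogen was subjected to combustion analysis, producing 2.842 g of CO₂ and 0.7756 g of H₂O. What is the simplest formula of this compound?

mol C = 2.842 g CO₂ ÷ 44.009 g/mol = 0.064578 mol
mol H = 2 × 0.7756 g H₂O ÷ 18.015 g/mol = 0.086106 mol
Divide by the smallest (0.064578 mol): C 1.000, H 1.333
Multiplying each by 3 gives whole numbers: C 3.00, H 4.00

C3H4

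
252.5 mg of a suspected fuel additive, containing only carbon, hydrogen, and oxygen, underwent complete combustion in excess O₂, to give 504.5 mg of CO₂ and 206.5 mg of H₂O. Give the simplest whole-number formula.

C2H4O

mol C = 0.5045 g CO₂ ÷ 44.009 g/mol = 0.011464 mol
mol H = 2 × 0.2065 g H₂O ÷ 18.015 g/mol = 0.022925 mol
mass O = 0.2525 − (0.13769 + 0.023109) = 0.091702 g → mol O = 0.091702 ÷ 15.999 = 0.0057318 mol
Divide by the smallest (0.0057318 mol): C 2.000, H 4.000, O 1.000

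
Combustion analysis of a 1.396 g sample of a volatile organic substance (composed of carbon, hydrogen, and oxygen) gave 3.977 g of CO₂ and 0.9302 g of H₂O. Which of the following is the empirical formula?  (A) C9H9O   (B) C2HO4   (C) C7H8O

mol C = 3.977 g CO₂ ÷ 44.009 g/mol = 0.090368 mol
mol H = 2 × 0.9302 g H₂O ÷ 18.015 g/mol = 0.10327 mol
mass O = 1.396 − (1.0854 + 0.10410) = 0.20650 g → mol O = 0.20650 ÷ 15.999 = 0.012907 mol
Divide by the smallest (0.012907 mol): C 7.002, H 8.001, O 1.000

(C) C7H8O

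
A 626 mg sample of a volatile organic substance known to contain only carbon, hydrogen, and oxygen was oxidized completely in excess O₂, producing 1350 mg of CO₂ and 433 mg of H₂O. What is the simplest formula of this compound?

C7H11O3

mol C = 1.35 g CO₂ ÷ 44.009 g/mol = 0.03068 mol
mol H = 2 × 0.433 g H₂O ÷ 18.015 g/mol = 0.04807 mol
mass O = 0.626 − (0.3684 + 0.04846) = 0.2091 g → mol O = 0.2091 ÷ 15.999 = 0.01307 mol
Divide by the smallest (0.01307 mol): C 2.347, H 3.678, O 1.000
Multiplying each by 3 gives whole numbers: C 7.04, H 11.03, O 3.00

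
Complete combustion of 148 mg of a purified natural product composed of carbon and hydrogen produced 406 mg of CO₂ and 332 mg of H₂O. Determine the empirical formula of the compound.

CH4

mol C = 0.406 g CO₂ ÷ 44.009 g/mol = 0.009225 mol
mol H = 2 × 0.332 g H₂O ÷ 18.015 g/mol = 0.03686 mol
Divide by the smallest (0.009225 mol): C 1.000, H 3.995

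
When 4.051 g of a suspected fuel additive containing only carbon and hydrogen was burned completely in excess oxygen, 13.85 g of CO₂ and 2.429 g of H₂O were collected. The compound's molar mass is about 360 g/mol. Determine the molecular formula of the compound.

mol C = 13.85 g CO₂ ÷ 44.009 g/mol = 0.31471 mol
mol H = 2 × 2.429 g H₂O ÷ 18.015 g/mol = 0.26966 mol
Divide by the smallest (0.26966 mol): C 1.167, H 1.000
Multiplying each by 6 gives whole numbers: C 7.00, H 6.00
Empirical formula: C7H6
Empirical-formula mass = 90.12 g/mol; 360 ÷ 90.12 ≈ 4, so the molecular formula is C28H24.

C28H24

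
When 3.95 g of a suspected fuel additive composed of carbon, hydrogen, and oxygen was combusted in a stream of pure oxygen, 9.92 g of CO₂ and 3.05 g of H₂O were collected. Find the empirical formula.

C4H6O

mol C = 9.92 g CO₂ ÷ 44.009 g/mol = 0.2254 mol
mol H = 2 × 3.05 g H₂O ÷ 18.015 g/mol = 0.3386 mol
mass O = 3.95 − (2.707 + 0.3413) = 0.9013 g → mol O = 0.9013 ÷ 15.999 = 0.05634 mol
Divide by the smallest (0.05634 mol): C 4.001, H 6.011, O 1.000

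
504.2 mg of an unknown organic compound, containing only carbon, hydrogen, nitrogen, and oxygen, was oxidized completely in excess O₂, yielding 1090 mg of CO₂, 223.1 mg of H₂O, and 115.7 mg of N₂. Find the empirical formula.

mol C = 1.090 g CO₂ ÷ 44.009 g/mol = 0.024768 mol
mol H = 2 × 0.2231 g H₂O ÷ 18.015 g/mol = 0.024768 mol
mol N = 2 × 0.1157 g N₂ ÷ 28.014 g/mol = 0.0082602 mol
mass O = 0.5042 − (0.29748 + 0.024966 + 0.11570) = 0.066049 g → mol O = 0.066049 ÷ 15.999 = 0.0041283 mol
Divide by the smallest (0.0041283 mol): C 5.999, H 6.000, N 2.001, O 1.000

C6H6N2O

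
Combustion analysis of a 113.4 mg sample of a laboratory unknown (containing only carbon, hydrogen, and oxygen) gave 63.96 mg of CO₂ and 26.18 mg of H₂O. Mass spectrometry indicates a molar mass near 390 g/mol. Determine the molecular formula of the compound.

C5H10O20

mol C = 0.06396 g CO₂ ÷ 44.009 g/mol = 0.0014533 mol
mol H = 2 × 0.02618 g H₂O ÷ 18.015 g/mol = 0.0029065 mol
mass O = 0.1134 − (0.017456 + 0.0029297) = 0.093014 g → mol O = 0.093014 ÷ 15.999 = 0.0058138 mol
Divide by the smallest (0.0014533 mol): C 1.000, H 2.000, O 4.000
Empirical formula: CH2O4
Empirical-formula mass = 78.02 g/mol; 390 ÷ 78.02 ≈ 5, so the molecular formula is C5H10O20.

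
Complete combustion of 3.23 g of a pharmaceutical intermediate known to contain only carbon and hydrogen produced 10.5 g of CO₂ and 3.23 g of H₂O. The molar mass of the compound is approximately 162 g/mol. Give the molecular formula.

mol C = 10.5 g CO₂ ÷ 44.009 g/mol = 0.2386 mol
mol H = 2 × 3.23 g H₂O ÷ 18.015 g/mol = 0.3586 mol
Divide by the smallest (0.2386 mol): C 1.000, H 1.503
Multiplying each by 2 gives whole numbers: C 2.00, H 3.01
Empirical formula: C2H3
Empirical-formula mass = 27.05 g/mol; 162 ÷ 27.05 ≈ 6, so the molecular formula is C12H18.

C12H18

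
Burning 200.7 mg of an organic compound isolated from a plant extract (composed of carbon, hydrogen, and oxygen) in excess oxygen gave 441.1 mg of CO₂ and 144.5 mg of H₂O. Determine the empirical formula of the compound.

mol C = 0.4411 g CO₂ ÷ 44.009 g/mol = 0.010023 mol
mol H = 2 × 0.1445 g H₂O ÷ 18.015 g/mol = 0.016042 mol
mass O = 0.2007 − (0.12039 + 0.016171) = 0.064144 g → mol O = 0.064144 ÷ 15.999 = 0.0040092 mol
Divide by the smallest (0.0040092 mol): C 2.500, H 4.001, O 1.000
Multiplying each by 2 gives whole numbers: C 5.00, H 8.00, O 2.00

C5H8O2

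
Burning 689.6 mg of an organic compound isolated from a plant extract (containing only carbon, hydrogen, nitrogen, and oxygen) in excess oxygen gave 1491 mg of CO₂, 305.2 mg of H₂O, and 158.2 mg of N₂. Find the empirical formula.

C6H6N2O

mol C = 1.491 g CO₂ ÷ 44.009 g/mol = 0.033879 mol
mol H = 2 × 0.3052 g H₂O ÷ 18.015 g/mol = 0.033883 mol
mol N = 2 × 0.1582 g N₂ ÷ 28.014 g/mol = 0.011294 mol
mass O = 0.6896 − (0.40693 + 0.034154 + 0.15820) = 0.090320 g → mol O = 0.090320 ÷ 15.999 = 0.0056454 mol
Divide by the smallest (0.0056454 mol): C 6.001, H 6.002, N 2.001, O 1.000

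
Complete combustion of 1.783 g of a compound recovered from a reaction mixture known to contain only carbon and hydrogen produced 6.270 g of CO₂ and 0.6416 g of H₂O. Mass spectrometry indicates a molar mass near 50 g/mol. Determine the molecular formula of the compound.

mol C = 6.270 g CO₂ ÷ 44.009 g/mol = 0.14247 mol
mol H = 2 × 0.6416 g H₂O ÷ 18.015 g/mol = 0.071230 mol
Divide by the smallest (0.071230 mol): C 2.000, H 1.000
Empirical formula: C2H
Empirical-formula mass = 25.03 g/mol; 50 ÷ 25.03 ≈ 2, so the molecular formula is C4H2.

C4H2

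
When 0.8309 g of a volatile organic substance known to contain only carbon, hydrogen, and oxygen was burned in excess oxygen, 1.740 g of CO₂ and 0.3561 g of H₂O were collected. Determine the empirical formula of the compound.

C2H2O

mol C = 1.740 g CO₂ ÷ 44.009 g/mol = 0.039537 mol
mol H = 2 × 0.3561 g H₂O ÷ 18.015 g/mol = 0.039534 mol
mass O = 0.8309 − (0.47488 + 0.039850) = 0.31617 g → mol O = 0.31617 ÷ 15.999 = 0.019762 mol
Divide by the smallest (0.019762 mol): C 2.001, H 2.001, O 1.000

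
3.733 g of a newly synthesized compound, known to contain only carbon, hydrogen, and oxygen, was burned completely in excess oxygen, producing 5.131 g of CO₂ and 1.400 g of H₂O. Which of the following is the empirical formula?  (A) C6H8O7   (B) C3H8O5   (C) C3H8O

mol C = 5.131 g CO₂ ÷ 44.009 g/mol = 0.11659 mol
mol H = 2 × 1.400 g H₂O ÷ 18.015 g/mol = 0.15543 mol
mass O = 3.733 − (1.4004 + 0.15667) = 2.1760 g → mol O = 2.1760 ÷ 15.999 = 0.13601 mol
Divide by the smallest (0.11659 mol): C 1.000, H 1.333, O 1.167
Multiplying each by 6 gives whole numbers: C 6.00, H 8.00, O 7.00

(A) C6H8O7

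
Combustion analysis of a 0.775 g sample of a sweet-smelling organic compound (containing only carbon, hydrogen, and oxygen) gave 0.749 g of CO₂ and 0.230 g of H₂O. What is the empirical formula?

C2H3O4

mol C = 0.749 g CO₂ ÷ 44.009 g/mol = 0.01702 mol
mol H = 2 × 0.230 g H₂O ÷ 18.015 g/mol = 0.02553 mol
mass O = 0.775 − (0.2044 + 0.02574) = 0.5448 g → mol O = 0.5448 ÷ 15.999 = 0.03405 mol
Divide by the smallest (0.01702 mol): C 1.000, H 1.500, O 2.001
Multiplying each by 2 gives whole numbers: C 2.00, H 3.00, O 4.00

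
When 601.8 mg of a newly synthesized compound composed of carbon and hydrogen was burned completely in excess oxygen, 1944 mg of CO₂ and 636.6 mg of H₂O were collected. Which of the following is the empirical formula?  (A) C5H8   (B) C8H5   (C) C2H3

(A) C5H8

mol C = 1.944 g CO₂ ÷ 44.009 g/mol = 0.044173 mol
mol H = 2 × 0.6366 g H₂O ÷ 18.015 g/mol = 0.070674 mol
Divide by the smallest (0.044173 mol): C 1.000, H 1.600
Multiplying each by 5 gives whole numbers: C 5.00, H 8.00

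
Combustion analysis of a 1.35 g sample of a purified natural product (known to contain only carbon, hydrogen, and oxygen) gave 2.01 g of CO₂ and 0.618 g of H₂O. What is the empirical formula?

mol C = 2.01 g CO₂ ÷ 44.009 g/mol = 0.04567 mol
mol H = 2 × 0.618 g H₂O ÷ 18.015 g/mol = 0.06861 mol
mass O = 1.35 − (0.5486 + 0.06916) = 0.7323 g → mol O = 0.7323 ÷ 15.999 = 0.04577 mol
Divide by the smallest (0.04567 mol): C 1.000, H 1.502, O 1.002
Multiplying each by 2 gives whole numbers: C 2.00, H 3.00, O 2.00

C2H3O2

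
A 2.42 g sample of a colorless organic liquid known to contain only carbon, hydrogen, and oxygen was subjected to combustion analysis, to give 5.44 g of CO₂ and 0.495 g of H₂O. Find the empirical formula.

C9H4O4

mol C = 5.44 g CO₂ ÷ 44.009 g/mol = 0.1236 mol
mol H = 2 × 0.495 g H₂O ÷ 18.015 g/mol = 0.05495 mol
mass O = 2.42 − (1.485 + 0.05539) = 0.8799 g → mol O = 0.8799 ÷ 15.999 = 0.05500 mol
Divide by the smallest (0.05495 mol): C 2.249, H 1.000, O 1.001
Multiplying each by 4 gives whole numbers: C 9.00, H 4.00, O 4.00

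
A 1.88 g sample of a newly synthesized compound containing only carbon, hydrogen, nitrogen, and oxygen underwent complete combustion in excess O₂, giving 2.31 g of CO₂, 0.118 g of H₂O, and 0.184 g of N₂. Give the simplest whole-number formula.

mol C = 2.31 g CO₂ ÷ 44.009 g/mol = 0.05249 mol
mol H = 2 × 0.118 g H₂O ÷ 18.015 g/mol = 0.01310 mol
mol N = 2 × 0.184 g N₂ ÷ 28.014 g/mol = 0.01314 mol
mass O = 1.88 − (0.6304 + 0.01320 + 0.1840) = 1.052 g → mol O = 1.052 ÷ 15.999 = 0.06578 mol
Divide by the smallest (0.01310 mol): C 4.007, H 1.000, N 1.003, O 5.021

C4HNO5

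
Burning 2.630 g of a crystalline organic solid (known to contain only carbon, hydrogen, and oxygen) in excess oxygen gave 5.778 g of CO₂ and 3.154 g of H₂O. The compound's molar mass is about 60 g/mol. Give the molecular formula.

C3H8O

mol C = 5.778 g CO₂ ÷ 44.009 g/mol = 0.13129 mol
mol H = 2 × 3.154 g H₂O ÷ 18.015 g/mol = 0.35015 mol
mass O = 2.630 − (1.5769 + 0.35295) = 0.70011 g → mol O = 0.70011 ÷ 15.999 = 0.043759 mol
Divide by the smallest (0.043759 mol): C 3.000, H 8.002, O 1.000
Empirical formula: C3H8O
Empirical-formula mass = 60.10 g/mol; 60 ÷ 60.10 ≈ 1, so the molecular formula is C3H8O.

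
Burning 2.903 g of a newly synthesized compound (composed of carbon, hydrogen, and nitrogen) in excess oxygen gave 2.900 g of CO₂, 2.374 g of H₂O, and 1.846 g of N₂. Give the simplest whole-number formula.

mol C = 2.900 g CO₂ ÷ 44.009 g/mol = 0.065896 mol
mol H = 2 × 2.374 g H₂O ÷ 18.015 g/mol = 0.26356 mol
mol N = 2 × 1.846 g N₂ ÷ 28.014 g/mol = 0.13179 mol
Divide by the smallest (0.065896 mol): C 1.000, H 4.000, N 2.000

CH4N2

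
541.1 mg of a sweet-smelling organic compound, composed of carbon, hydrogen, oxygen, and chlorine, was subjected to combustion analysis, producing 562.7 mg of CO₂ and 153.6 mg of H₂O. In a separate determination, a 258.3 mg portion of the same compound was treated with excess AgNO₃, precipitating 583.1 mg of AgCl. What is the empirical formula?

C3H4Cl2O

mol C = 0.5627 g CO₂ ÷ 44.009 g/mol = 0.012786 mol
mol H = 2 × 0.1536 g H₂O ÷ 18.015 g/mol = 0.017052 mol
From the AgCl data: mol Cl per gram of compound = (0.5831 ÷ 143.318) ÷ 0.2583 = 0.015751 mol/g, so in the 0.5411 g combustion sample mol Cl = 0.0085231 mol
mass O = 0.5411 − (0.15357 + 0.017189 + 0.30214) = 0.068196 g → mol O = 0.068196 ÷ 15.999 = 0.0042625 mol
Divide by the smallest (0.0042625 mol): C 3.000, H 4.001, Cl 2.000, O 1.000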